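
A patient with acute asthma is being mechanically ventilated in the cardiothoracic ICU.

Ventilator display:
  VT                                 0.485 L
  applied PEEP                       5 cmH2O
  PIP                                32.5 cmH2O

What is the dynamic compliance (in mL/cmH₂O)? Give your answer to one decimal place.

Dynamic compliance = Vt / (PIP − PEEP) = 485 / (32.5 − 5) = 485 / 27.5 = 17.636 mL/cmH2O.

17.6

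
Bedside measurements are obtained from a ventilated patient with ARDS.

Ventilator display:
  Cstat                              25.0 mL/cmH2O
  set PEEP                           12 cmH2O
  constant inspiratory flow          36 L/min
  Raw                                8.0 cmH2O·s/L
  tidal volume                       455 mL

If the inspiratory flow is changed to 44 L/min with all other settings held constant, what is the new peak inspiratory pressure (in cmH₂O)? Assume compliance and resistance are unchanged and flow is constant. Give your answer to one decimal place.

Flow: 36 L/min ÷ 60 = 0.6 L/s.
New flow: 44 L/min ÷ 60 = 0.7333 L/s.
PIP = Vt/C + R·V̇ + PEEP (constant-flow equation of motion).
Only the resistive term changes: ΔPIP = R × ΔV̇ = 8.0 × (0.7333 − 0.6) = 8.0 × 0.1333 = 1.066 cmH2O.
Original PIP = 455/25.0 + 8.0×0.6 + 12 = 35.0 cmH2O; new PIP = 35.0 + (1.066) = 36.066 cmH2O.

36.1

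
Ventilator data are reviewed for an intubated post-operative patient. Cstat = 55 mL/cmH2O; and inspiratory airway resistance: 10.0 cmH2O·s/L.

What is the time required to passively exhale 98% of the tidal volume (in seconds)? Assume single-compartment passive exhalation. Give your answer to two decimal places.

2.15

τ = R × C = 10.0 × 55 mL/cmH2O = 10.0 × 0.055 L/cmH2O = 0.55 s.
Exhaled fraction f = 1 − e^(−t/τ) → t = −τ·ln(1 − f) = −0.55·ln(0.02) = 2.152 s.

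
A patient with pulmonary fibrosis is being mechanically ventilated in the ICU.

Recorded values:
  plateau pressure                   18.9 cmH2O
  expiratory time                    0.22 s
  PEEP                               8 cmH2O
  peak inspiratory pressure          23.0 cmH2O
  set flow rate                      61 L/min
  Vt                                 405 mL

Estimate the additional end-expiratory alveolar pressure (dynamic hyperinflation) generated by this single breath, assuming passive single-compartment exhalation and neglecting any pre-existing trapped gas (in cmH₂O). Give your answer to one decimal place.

Flow: 61 L/min ÷ 60 = 1.0167 L/s.
R = (PIP − Pplat)/V̇ = (23.0 − 18.9) / 1.0167 = 4.1/1.0167 = 4.033 cmH2O·s/L.
C = Vt/(Pplat − PEEP) = 405.0 / (18.9 − 8) = 405.0/10.9 = 37.156 mL/cmH2O.
τ = R × C = 4.033 × 0.03716 L/cmH2O = 0.1499 s.
Fraction remaining = e^(−Te/τ) = e^(−0.22/0.1499) = 0.2305; trapped volume = 405.0 × 0.2305 = 93.353 mL.
Additional alveolar pressure from trapping ≈ V_trapped / C = 93.353 / 37.156 = 2.512 cmH2O.

2.5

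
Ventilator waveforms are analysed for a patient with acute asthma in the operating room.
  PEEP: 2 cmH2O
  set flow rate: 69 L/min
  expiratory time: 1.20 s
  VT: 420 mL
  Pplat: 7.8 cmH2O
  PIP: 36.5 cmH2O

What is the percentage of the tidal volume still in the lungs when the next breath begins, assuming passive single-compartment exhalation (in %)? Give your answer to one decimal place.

Flow: 69 L/min ÷ 60 = 1.15 L/s.
R = (PIP − Pplat)/V̇ = (36.5 − 7.8) / 1.15 = 28.7/1.15 = 24.957 cmH2O·s/L.
C = Vt/(Pplat − PEEP) = 420.0 / (7.8 − 2) = 420.0/5.8 = 72.414 mL/cmH2O.
τ = R × C = 24.957 × 0.07241 L/cmH2O = 1.807 s.
Fraction remaining at end-expiration = e^(−Te/τ) = e^(−1.20/1.807) = 0.5147 → 51.47%.

51.5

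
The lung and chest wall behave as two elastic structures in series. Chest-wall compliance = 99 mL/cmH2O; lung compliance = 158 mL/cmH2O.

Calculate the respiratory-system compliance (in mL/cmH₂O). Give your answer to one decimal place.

60.9

Lung and chest wall are elastances in series: 1/Crs = 1/CL + 1/Ccw.
1/Crs = 1/158 + 1/99 = 0.01643.
Crs = 60.864 mL/cmH2O.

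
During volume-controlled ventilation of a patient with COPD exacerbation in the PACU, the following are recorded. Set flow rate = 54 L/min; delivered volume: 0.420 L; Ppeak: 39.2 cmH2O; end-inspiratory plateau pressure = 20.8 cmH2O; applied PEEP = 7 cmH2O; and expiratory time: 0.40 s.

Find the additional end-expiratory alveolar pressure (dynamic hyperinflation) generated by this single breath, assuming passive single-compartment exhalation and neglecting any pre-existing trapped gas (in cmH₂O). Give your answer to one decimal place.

Flow: 54 L/min ÷ 60 = 0.9 L/s.
R = (PIP − Pplat)/V̇ = (39.2 − 20.8) / 0.9 = 18.4/0.9 = 20.444 cmH2O·s/L.
C = Vt/(Pplat − PEEP) = 420.0 / (20.8 − 7) = 420.0/13.8 = 30.435 mL/cmH2O.
τ = R × C = 20.444 × 0.03044 L/cmH2O = 0.6223 s.
Fraction remaining = e^(−Te/τ) = e^(−0.40/0.6223) = 0.5258; trapped volume = 420.0 × 0.5258 = 220.84 mL.
Additional alveolar pressure from trapping ≈ V_trapped / C = 220.84 / 30.435 = 7.256 cmH2O.

7.3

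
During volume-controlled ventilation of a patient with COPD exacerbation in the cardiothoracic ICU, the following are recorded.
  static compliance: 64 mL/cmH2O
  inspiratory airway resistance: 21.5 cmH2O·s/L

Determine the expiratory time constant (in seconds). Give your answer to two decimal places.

τ = R × C = 21.5 × 64 mL/cmH2O = 21.5 × 0.064 L/cmH2O = 1.376 s.

1.38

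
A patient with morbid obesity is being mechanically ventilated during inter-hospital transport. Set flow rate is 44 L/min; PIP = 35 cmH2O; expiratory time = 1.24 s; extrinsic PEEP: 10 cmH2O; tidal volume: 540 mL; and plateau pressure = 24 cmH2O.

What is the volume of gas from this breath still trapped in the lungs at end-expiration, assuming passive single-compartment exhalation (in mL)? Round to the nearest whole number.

Flow: 44 L/min ÷ 60 = 0.7333 L/s.
R = (PIP − Pplat)/V̇ = (35 − 24) / 0.7333 = 11.0/0.7333 = 15.001 cmH2O·s/L.
C = Vt/(Pplat − PEEP) = 540.0 / (24 − 10) = 540.0/14.0 = 38.571 mL/cmH2O.
τ = R × C = 15.001 × 0.03857 L/cmH2O = 0.5786 s.
Fraction remaining = e^(−Te/τ) = e^(−1.24/0.5786) = 0.1173.
Trapped volume = 540.0 × 0.1173 = 63.342 mL.

63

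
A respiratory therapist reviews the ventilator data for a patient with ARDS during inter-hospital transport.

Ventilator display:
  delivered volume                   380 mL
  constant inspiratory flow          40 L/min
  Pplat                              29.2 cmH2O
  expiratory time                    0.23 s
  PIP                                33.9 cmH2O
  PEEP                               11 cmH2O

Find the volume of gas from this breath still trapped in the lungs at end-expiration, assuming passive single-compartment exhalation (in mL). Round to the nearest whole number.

80

Flow: 40 L/min ÷ 60 = 0.6667 L/s.
R = (PIP − Pplat)/V̇ = (33.9 − 29.2) / 0.6667 = 4.7/0.6667 = 7.05 cmH2O·s/L.
C = Vt/(Pplat − PEEP) = 380.0 / (29.2 − 11) = 380.0/18.2 = 20.879 mL/cmH2O.
τ = R × C = 7.05 × 0.02088 L/cmH2O = 0.1472 s.
Fraction remaining = e^(−Te/τ) = e^(−0.23/0.1472) = 0.2096.
Trapped volume = 380.0 × 0.2096 = 79.648 mL.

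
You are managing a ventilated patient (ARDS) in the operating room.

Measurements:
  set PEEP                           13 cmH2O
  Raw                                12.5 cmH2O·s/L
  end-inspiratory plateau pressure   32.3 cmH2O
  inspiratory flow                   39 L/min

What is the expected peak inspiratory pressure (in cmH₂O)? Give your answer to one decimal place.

40.4

Flow: 39 L/min ÷ 60 = 0.65 L/s.
PIP = Pplat + Raw × flow = 32.3 + 12.5 × 0.65 = 32.3 + 8.125 = 40.425 cmH2O.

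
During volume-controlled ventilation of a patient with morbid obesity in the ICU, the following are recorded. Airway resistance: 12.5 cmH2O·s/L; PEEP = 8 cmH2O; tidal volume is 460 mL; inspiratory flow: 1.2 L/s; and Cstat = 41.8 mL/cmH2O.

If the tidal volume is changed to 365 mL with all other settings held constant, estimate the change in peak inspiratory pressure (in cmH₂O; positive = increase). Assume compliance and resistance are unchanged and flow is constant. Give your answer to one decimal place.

-2.3

PIP = Vt/C + R·V̇ + PEEP (constant-flow equation of motion).
Only the elastic term changes: ΔPIP = ΔVt / C = (365 − 460) / 41.8 = -2.273 cmH2O.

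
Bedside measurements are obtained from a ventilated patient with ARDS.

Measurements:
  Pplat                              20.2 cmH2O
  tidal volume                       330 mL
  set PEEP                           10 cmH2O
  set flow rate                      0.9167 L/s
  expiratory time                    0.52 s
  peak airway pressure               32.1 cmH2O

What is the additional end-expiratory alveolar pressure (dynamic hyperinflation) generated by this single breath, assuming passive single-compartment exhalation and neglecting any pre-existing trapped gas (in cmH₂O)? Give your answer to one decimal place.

3.0

R = (PIP − Pplat)/V̇ = (32.1 − 20.2) / 0.9167 = 11.9/0.9167 = 12.981 cmH2O·s/L.
C = Vt/(Pplat − PEEP) = 330.0 / (20.2 − 10) = 330.0/10.2 = 32.353 mL/cmH2O.
τ = R × C = 12.981 × 0.03235 L/cmH2O = 0.4199 s.
Fraction remaining = e^(−Te/τ) = e^(−0.52/0.4199) = 0.2899; trapped volume = 330.0 × 0.2899 = 95.667 mL.
Additional alveolar pressure from trapping ≈ V_trapped / C = 95.667 / 32.353 = 2.957 cmH2O.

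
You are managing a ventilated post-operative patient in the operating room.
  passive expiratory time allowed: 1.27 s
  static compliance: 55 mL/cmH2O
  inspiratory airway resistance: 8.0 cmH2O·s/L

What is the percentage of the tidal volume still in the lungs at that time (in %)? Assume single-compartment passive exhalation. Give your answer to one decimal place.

τ = R × C = 8.0 × 55 mL/cmH2O = 8.0 × 0.055 L/cmH2O = 0.44 s.
Passive exhalation: V(t)/V₀ = e^(−t/τ) = e^(−1.27/0.44) = 0.05578.
Fraction remaining = 0.05578 → 5.578%.

5.6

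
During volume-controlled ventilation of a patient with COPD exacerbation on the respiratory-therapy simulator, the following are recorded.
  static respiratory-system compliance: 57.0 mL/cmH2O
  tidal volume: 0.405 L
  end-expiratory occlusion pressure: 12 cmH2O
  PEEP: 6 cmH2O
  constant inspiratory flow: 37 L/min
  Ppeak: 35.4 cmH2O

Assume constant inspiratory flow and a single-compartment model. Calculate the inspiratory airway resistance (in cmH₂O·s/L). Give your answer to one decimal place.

26.4

Flow: 37 L/min ÷ 60 = 0.6167 L/s.
Total PEEP = 12 cmH2O (set 6 + intrinsic 6); this is the baseline alveolar pressure.
Equation of motion (constant flow): PIP = Vt/C + R·V̇ + PEEP.
R·V̇ = PIP − Vt/C − PEEP = 35.4 − 405/57.0 − 12 = 35.4 − 7.105 − 12 = 16.295 cmH2O.
R = 16.295 / 0.6167 = 26.423 cmH2O·s/L.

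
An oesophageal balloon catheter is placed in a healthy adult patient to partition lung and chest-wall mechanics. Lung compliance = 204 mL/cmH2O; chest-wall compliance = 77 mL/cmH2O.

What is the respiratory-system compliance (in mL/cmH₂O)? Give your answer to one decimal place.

55.9

Lung and chest wall are elastances in series: 1/Crs = 1/CL + 1/Ccw.
1/Crs = 1/204 + 1/77 = 0.01789.
Crs = 55.897 mL/cmH2O.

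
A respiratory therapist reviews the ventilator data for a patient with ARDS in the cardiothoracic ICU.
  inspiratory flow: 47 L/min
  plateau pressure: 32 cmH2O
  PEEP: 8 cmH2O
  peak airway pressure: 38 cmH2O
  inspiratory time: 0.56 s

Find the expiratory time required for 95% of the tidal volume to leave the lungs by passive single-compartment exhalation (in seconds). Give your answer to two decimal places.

0.42

Flow: 47 L/min ÷ 60 = 0.7833 L/s.
Vt = flow × Ti = 0.7833 L/s × 0.56 s × 1000 mL/L = 438.65 mL.
R = (PIP − Pplat)/V̇ = (38 − 32) / 0.7833 = 6.0/0.7833 = 7.66 cmH2O·s/L.
C = Vt/(Pplat − PEEP) = 438.65 / (32 − 8) = 438.65/24.0 = 18.277 mL/cmH2O.
τ = R × C = 7.66 × 0.01828 L/cmH2O = 0.14 s.
t = −τ·ln(1 − 0.95) = −0.14·ln(0.05) = 0.4194 s.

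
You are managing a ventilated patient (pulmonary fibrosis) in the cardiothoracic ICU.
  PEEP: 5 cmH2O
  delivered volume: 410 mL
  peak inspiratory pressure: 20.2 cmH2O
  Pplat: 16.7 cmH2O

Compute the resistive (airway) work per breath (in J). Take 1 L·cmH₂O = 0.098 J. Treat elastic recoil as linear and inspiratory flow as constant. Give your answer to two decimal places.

0.14

With constant inspiratory flow the resistive pressure is constant at PIP − Pplat = 20.2 − 16.7 = 3.5 cmH2O, so resistive work = 3.5 × 0.410 = 1.435 L·cmH2O.
× 0.098 J/(L·cmH2O) → 0.1406 J.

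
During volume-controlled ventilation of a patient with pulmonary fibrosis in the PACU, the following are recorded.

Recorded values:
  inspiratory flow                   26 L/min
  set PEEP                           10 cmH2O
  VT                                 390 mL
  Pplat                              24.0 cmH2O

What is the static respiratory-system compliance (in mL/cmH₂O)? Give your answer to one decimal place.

Cstat = Vt / (Pplat − PEEP) = 390 / (24.0 − 10) = 390 / 14.0 = 27.857 mL/cmH2O.

27.9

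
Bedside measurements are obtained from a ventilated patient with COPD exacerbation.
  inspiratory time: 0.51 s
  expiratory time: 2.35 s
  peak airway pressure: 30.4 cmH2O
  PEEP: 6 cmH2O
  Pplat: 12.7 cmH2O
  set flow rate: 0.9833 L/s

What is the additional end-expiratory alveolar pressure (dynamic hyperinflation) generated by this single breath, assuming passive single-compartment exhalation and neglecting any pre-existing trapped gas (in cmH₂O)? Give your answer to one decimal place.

Vt = flow × Ti = 0.9833 L/s × 0.51 s × 1000 mL/L = 501.48 mL.
R = (PIP − Pplat)/V̇ = (30.4 − 12.7) / 0.9833 = 17.7/0.9833 = 18.001 cmH2O·s/L.
C = Vt/(Pplat − PEEP) = 501.48 / (12.7 − 6) = 501.48/6.7 = 74.848 mL/cmH2O.
τ = R × C = 18.001 × 0.07485 L/cmH2O = 1.347 s.
Fraction remaining = e^(−Te/τ) = e^(−2.35/1.347) = 0.1747; trapped volume = 501.48 × 0.1747 = 87.609 mL.
Additional alveolar pressure from trapping ≈ V_trapped / C = 87.609 / 74.848 = 1.17 cmH2O.

1.2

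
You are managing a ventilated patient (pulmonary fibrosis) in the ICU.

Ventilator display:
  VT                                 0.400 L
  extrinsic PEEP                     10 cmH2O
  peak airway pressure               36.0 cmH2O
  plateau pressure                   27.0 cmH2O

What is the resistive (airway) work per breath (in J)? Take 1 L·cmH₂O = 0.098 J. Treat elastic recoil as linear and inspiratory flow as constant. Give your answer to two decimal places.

With constant inspiratory flow the resistive pressure is constant at PIP − Pplat = 36.0 − 27.0 = 9.0 cmH2O, so resistive work = 9.0 × 0.400 = 3.6 L·cmH2O.
× 0.098 J/(L·cmH2O) → 0.3528 J.

0.35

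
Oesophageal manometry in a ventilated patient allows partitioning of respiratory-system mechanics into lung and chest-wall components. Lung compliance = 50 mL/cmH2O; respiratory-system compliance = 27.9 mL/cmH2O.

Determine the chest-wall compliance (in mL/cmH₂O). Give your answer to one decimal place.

1/Ccw = 1/Crs − 1/CL.
1/Ccw = 1/27.9 − 1/50 = 0.01584.
Ccw = 63.131 mL/cmH2O.

63.1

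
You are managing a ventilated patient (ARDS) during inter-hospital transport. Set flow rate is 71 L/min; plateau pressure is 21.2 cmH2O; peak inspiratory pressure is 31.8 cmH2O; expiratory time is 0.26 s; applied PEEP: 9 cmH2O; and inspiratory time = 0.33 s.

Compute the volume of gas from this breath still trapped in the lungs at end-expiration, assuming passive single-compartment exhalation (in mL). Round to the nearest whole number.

Flow: 71 L/min ÷ 60 = 1.1833 L/s.
Vt = flow × Ti = 1.1833 L/s × 0.33 s × 1000 mL/L = 390.49 mL.
R = (PIP − Pplat)/V̇ = (31.8 − 21.2) / 1.1833 = 10.6/1.1833 = 8.958 cmH2O·s/L.
C = Vt/(Pplat − PEEP) = 390.49 / (21.2 − 9) = 390.49/12.2 = 32.007 mL/cmH2O.
τ = R × C = 8.958 × 0.03201 L/cmH2O = 0.2867 s.
Fraction remaining = e^(−Te/τ) = e^(−0.26/0.2867) = 0.4038.
Trapped volume = 390.49 × 0.4038 = 157.68 mL.

158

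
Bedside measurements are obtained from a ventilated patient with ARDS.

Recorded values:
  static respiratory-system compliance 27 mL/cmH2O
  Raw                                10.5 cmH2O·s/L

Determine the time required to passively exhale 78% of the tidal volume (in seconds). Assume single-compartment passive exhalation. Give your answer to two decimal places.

τ = R × C = 10.5 × 27 mL/cmH2O = 10.5 × 0.027 L/cmH2O = 0.2835 s.
Exhaled fraction f = 1 − e^(−t/τ) → t = −τ·ln(1 − f) = −0.2835·ln(0.22) = 0.4293 s.

0.43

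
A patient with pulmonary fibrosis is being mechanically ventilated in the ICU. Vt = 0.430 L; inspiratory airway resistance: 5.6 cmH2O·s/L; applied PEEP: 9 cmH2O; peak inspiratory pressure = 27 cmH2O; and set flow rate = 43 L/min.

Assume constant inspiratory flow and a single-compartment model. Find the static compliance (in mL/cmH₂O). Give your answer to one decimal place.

30.7

Flow: 43 L/min ÷ 60 = 0.7167 L/s.
Equation of motion (constant flow): PIP = Vt/C + R·V̇ + PEEP.
Vt/C = PIP − R·V̇ − PEEP = 27 − 5.6×0.7167 − 9 = 27 − 4.014 − 9 = 13.986 cmH2O.
C = Vt / 13.986 = 430 / 13.986 = 30.745 mL/cmH2O.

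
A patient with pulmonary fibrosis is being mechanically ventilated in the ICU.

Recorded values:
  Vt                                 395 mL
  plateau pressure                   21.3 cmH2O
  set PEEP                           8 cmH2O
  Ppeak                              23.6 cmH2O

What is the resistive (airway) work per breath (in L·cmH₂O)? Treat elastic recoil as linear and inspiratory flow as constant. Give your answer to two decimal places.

0.91

With constant inspiratory flow the resistive pressure is constant at PIP − Pplat = 23.6 − 21.3 = 2.3 cmH2O, so resistive work = 2.3 × 0.395 = 0.9085 L·cmH2O.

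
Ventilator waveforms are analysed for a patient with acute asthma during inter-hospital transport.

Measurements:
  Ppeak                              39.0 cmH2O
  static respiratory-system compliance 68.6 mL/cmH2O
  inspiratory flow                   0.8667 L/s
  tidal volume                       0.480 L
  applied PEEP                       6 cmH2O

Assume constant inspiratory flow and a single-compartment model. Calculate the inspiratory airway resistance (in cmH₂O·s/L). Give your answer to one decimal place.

30.0

Equation of motion (constant flow): PIP = Vt/C + R·V̇ + PEEP.
R·V̇ = PIP − Vt/C − PEEP = 39.0 − 480/68.6 − 6 = 39.0 − 6.997 − 6 = 26.003 cmH2O.
R = 26.003 / 0.8667 = 30.002 cmH2O·s/L.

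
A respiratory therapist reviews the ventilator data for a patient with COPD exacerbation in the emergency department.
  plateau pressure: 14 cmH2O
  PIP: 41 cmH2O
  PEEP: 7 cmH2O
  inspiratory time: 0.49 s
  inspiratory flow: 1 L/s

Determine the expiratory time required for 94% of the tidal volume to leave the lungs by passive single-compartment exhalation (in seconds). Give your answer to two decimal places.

5.32

Vt = flow × Ti = 1 L/s × 0.49 s × 1000 mL/L = 490.0 mL.
R = (PIP − Pplat)/V̇ = (41 − 14) / 1 = 27.0/1 = 27.0 cmH2O·s/L.
C = Vt/(Pplat − PEEP) = 490.0 / (14 − 7) = 490.0/7.0 = 70.0 mL/cmH2O.
τ = R × C = 27.0 × 0.07 L/cmH2O = 1.89 s.
t = −τ·ln(1 − 0.94) = −1.89·ln(0.06) = 5.317 s.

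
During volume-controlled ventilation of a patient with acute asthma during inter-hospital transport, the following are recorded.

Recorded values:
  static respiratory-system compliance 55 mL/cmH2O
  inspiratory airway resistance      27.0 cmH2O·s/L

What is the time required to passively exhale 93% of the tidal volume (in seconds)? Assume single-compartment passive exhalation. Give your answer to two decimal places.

3.95

τ = R × C = 27.0 × 55 mL/cmH2O = 27.0 × 0.055 L/cmH2O = 1.485 s.
Exhaled fraction f = 1 − e^(−t/τ) → t = −τ·ln(1 − f) = −1.485·ln(0.07) = 3.949 s.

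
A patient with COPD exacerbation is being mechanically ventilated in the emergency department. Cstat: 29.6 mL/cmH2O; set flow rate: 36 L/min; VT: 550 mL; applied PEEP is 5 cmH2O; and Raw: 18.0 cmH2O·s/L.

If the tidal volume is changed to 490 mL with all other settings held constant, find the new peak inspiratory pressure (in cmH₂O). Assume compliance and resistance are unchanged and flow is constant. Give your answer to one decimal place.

32.4

Flow: 36 L/min ÷ 60 = 0.6 L/s.
PIP = Vt/C + R·V̇ + PEEP (constant-flow equation of motion).
Only the elastic term changes: ΔPIP = ΔVt / C = (490 − 550) / 29.6 = -2.027 cmH2O.
Original PIP = 550/29.6 + 18.0×0.6 + 5 = 34.381 cmH2O; new PIP = 34.381 + (-2.027) = 32.354 cmH2O.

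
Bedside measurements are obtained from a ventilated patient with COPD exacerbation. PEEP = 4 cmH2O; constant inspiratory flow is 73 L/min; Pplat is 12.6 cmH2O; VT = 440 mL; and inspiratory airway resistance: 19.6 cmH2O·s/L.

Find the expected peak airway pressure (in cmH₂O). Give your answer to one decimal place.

36.4

Flow: 73 L/min ÷ 60 = 1.2167 L/s.
PIP = Pplat + Raw × flow = 12.6 + 19.6 × 1.2167 = 12.6 + 23.847 = 36.447 cmH2O.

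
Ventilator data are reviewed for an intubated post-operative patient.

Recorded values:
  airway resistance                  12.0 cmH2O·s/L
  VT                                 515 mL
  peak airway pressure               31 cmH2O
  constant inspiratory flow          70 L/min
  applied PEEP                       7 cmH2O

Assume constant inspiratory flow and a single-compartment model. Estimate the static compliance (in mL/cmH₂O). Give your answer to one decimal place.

Flow: 70 L/min ÷ 60 = 1.1667 L/s.
Equation of motion (constant flow): PIP = Vt/C + R·V̇ + PEEP.
Vt/C = PIP − R·V̇ − PEEP = 31 − 12.0×1.1667 − 7 = 31 − 14.0 − 7 = 10.0 cmH2O.
C = Vt / 10.0 = 515 / 10.0 = 51.5 mL/cmH2O.

51.5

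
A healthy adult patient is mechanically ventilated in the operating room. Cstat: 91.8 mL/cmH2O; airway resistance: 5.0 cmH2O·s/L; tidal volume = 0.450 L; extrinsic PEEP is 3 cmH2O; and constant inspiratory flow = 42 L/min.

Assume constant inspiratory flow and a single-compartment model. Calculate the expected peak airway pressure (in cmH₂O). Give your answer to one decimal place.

Flow: 42 L/min ÷ 60 = 0.7 L/s.
Equation of motion (constant flow): PIP = Vt/C + R·V̇ + PEEP.
PIP = 450/91.8 + 5.0×0.7 + 3 = 4.902 + 3.5 + 3 = 11.402 cmH2O.

11.4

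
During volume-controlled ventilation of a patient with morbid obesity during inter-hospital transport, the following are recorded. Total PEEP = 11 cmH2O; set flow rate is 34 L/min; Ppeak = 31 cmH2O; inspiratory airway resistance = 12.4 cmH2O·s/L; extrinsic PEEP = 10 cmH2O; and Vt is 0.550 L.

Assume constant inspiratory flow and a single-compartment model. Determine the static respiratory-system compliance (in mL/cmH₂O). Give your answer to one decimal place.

42.4

Flow: 34 L/min ÷ 60 = 0.5667 L/s.
Total PEEP = 11 cmH2O (set 10 + intrinsic 1); this is the baseline alveolar pressure.
Equation of motion (constant flow): PIP = Vt/C + R·V̇ + PEEP.
Vt/C = PIP − R·V̇ − PEEP = 31 − 12.4×0.5667 − 11 = 31 − 7.027 − 11 = 12.973 cmH2O.
C = Vt / 12.973 = 550 / 12.973 = 42.396 mL/cmH2O.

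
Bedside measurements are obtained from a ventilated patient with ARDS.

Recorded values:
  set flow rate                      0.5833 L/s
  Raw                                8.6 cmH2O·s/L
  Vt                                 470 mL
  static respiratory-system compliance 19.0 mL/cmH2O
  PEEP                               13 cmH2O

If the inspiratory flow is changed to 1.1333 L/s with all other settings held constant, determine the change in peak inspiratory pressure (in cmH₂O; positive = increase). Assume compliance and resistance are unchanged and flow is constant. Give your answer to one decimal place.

PIP = Vt/C + R·V̇ + PEEP (constant-flow equation of motion).
Only the resistive term changes: ΔPIP = R × ΔV̇ = 8.6 × (1.1333 − 0.5833) = 8.6 × 0.55 = 4.73 cmH2O.

4.7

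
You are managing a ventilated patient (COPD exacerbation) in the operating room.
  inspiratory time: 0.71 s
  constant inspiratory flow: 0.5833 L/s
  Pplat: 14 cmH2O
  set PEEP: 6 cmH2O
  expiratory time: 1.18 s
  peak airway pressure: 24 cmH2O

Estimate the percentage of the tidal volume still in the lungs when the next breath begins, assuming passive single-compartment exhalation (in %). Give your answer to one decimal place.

26.5

Vt = flow × Ti = 0.5833 L/s × 0.71 s × 1000 mL/L = 414.14 mL.
R = (PIP − Pplat)/V̇ = (24 − 14) / 0.5833 = 10.0/0.5833 = 17.144 cmH2O·s/L.
C = Vt/(Pplat − PEEP) = 414.14 / (14 − 6) = 414.14/8.0 = 51.768 mL/cmH2O.
τ = R × C = 17.144 × 0.05177 L/cmH2O = 0.8875 s.
Fraction remaining at end-expiration = e^(−Te/τ) = e^(−1.18/0.8875) = 0.2646 → 26.46%.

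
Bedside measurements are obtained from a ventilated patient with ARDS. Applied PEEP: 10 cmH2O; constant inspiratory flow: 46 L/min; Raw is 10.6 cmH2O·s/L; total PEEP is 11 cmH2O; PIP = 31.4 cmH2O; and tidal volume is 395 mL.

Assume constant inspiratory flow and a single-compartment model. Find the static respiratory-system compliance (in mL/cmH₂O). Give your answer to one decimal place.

32.2

Flow: 46 L/min ÷ 60 = 0.7667 L/s.
Total PEEP = 11 cmH2O (set 10 + intrinsic 1); this is the baseline alveolar pressure.
Equation of motion (constant flow): PIP = Vt/C + R·V̇ + PEEP.
Vt/C = PIP − R·V̇ − PEEP = 31.4 − 10.6×0.7667 − 11 = 31.4 − 8.127 − 11 = 12.273 cmH2O.
C = Vt / 12.273 = 395 / 12.273 = 32.184 mL/cmH2O.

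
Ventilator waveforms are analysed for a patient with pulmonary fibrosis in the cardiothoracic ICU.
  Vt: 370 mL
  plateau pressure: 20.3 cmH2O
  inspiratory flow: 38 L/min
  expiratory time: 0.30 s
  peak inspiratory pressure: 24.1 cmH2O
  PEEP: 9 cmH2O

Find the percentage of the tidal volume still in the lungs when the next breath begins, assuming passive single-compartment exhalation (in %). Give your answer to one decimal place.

Flow: 38 L/min ÷ 60 = 0.6333 L/s.
R = (PIP − Pplat)/V̇ = (24.1 − 20.3) / 0.6333 = 3.8/0.6333 = 6.0 cmH2O·s/L.
C = Vt/(Pplat − PEEP) = 370.0 / (20.3 − 9) = 370.0/11.3 = 32.743 mL/cmH2O.
τ = R × C = 6.0 × 0.03274 L/cmH2O = 0.1964 s.
Fraction remaining at end-expiration = e^(−Te/τ) = e^(−0.30/0.1964) = 0.2171 → 21.71%.

21.7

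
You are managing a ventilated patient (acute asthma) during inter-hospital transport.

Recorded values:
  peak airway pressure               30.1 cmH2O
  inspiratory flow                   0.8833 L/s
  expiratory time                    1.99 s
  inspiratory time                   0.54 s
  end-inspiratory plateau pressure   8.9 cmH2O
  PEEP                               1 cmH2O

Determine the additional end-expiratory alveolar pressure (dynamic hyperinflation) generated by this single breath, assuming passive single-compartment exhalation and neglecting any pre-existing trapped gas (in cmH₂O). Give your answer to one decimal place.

2.0

Vt = flow × Ti = 0.8833 L/s × 0.54 s × 1000 mL/L = 476.98 mL.
R = (PIP − Pplat)/V̇ = (30.1 − 8.9) / 0.8833 = 21.2/0.8833 = 24.001 cmH2O·s/L.
C = Vt/(Pplat − PEEP) = 476.98 / (8.9 − 1) = 476.98/7.9 = 60.377 mL/cmH2O.
τ = R × C = 24.001 × 0.06038 L/cmH2O = 1.449 s.
Fraction remaining = e^(−Te/τ) = e^(−1.99/1.449) = 0.2533; trapped volume = 476.98 × 0.2533 = 120.82 mL.
Additional alveolar pressure from trapping ≈ V_trapped / C = 120.82 / 60.377 = 2.001 cmH2O.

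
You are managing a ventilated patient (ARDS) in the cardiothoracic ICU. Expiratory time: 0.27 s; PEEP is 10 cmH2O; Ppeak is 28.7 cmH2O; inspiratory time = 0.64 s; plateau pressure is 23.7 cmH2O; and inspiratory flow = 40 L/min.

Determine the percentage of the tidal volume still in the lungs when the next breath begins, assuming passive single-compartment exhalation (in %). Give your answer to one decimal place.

Flow: 40 L/min ÷ 60 = 0.6667 L/s.
Vt = flow × Ti = 0.6667 L/s × 0.64 s × 1000 mL/L = 426.69 mL.
R = (PIP − Pplat)/V̇ = (28.7 − 23.7) / 0.6667 = 5.0/0.6667 = 7.5 cmH2O·s/L.
C = Vt/(Pplat − PEEP) = 426.69 / (23.7 − 10) = 426.69/13.7 = 31.145 mL/cmH2O.
τ = R × C = 7.5 × 0.03115 L/cmH2O = 0.2336 s.
Fraction remaining at end-expiration = e^(−Te/τ) = e^(−0.27/0.2336) = 0.3148 → 31.48%.

31.5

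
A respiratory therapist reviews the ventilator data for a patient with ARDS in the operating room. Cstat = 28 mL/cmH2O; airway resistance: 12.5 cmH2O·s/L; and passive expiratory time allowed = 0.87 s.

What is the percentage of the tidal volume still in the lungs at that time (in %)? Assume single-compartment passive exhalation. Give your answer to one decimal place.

8.3

τ = R × C = 12.5 × 28 mL/cmH2O = 12.5 × 0.028 L/cmH2O = 0.35 s.
Passive exhalation: V(t)/V₀ = e^(−t/τ) = e^(−0.87/0.35) = 0.08327.
Fraction remaining = 0.08327 → 8.327%.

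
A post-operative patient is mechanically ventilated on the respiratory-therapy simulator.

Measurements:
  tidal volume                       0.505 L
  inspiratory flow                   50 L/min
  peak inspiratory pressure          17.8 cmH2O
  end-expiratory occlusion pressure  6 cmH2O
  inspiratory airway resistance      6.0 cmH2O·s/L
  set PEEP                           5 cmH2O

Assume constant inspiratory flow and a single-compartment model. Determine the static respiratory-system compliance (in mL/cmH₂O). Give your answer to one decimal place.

Flow: 50 L/min ÷ 60 = 0.8333 L/s.
Total PEEP = 6 cmH2O (set 5 + intrinsic 1); this is the baseline alveolar pressure.
Equation of motion (constant flow): PIP = Vt/C + R·V̇ + PEEP.
Vt/C = PIP − R·V̇ − PEEP = 17.8 − 6.0×0.8333 − 6 = 17.8 − 5.0 − 6 = 6.8 cmH2O.
C = Vt / 6.8 = 505 / 6.8 = 74.265 mL/cmH2O.

74.3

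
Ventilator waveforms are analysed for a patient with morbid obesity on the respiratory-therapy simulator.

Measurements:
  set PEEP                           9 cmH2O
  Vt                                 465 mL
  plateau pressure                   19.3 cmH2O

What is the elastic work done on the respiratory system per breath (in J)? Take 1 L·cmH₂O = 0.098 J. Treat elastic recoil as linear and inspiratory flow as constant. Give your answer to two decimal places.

Elastic work ≈ ½ × (Pplat − PEEP) × Vt = 0.5 × (19.3 − 9) × 0.465 L = 0.5 × 10.3 × 0.465 = 2.395 L·cmH2O.
× 0.098 J/(L·cmH2O) → 0.2347 J.

0.23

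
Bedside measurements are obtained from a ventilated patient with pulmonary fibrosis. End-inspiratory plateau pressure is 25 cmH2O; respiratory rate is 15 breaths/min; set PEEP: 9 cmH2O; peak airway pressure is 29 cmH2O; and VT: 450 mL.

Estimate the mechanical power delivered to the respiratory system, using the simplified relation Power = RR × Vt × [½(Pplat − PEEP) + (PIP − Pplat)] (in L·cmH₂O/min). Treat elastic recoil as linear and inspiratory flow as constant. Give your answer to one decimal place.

Per-breath work = Vt × [½(Pplat−PEEP) + (PIP−Pplat)] = 0.450 × [0.5×16.0 + 4.0] = 0.450 × 12.0 = 5.4 L·cmH2O.
Power = 15 × 5.4 = 81.0 L·cmH2O/min.

81.0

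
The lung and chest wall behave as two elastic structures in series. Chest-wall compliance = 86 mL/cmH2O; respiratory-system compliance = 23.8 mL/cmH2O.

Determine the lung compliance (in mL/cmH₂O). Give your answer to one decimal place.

1/CL = 1/Crs − 1/Ccw.
1/CL = 1/23.8 − 1/86 = 0.03039.
CL = 32.906 mL/cmH2O.

32.9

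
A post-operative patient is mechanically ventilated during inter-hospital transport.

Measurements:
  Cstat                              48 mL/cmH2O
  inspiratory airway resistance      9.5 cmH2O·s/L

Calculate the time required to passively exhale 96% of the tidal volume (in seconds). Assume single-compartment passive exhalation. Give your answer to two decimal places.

1.47

τ = R × C = 9.5 × 48 mL/cmH2O = 9.5 × 0.048 L/cmH2O = 0.456 s.
Exhaled fraction f = 1 − e^(−t/τ) → t = −τ·ln(1 − f) = −0.456·ln(0.04) = 1.468 s.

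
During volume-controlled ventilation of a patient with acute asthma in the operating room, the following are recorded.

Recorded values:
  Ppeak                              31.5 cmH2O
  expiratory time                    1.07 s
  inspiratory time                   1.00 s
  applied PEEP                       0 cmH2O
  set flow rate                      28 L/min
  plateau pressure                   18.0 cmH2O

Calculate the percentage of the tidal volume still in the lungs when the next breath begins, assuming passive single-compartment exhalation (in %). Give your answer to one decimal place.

24.0

Flow: 28 L/min ÷ 60 = 0.4667 L/s.
Vt = flow × Ti = 0.4667 L/s × 1.00 s × 1000 mL/L = 466.7 mL.
R = (PIP − Pplat)/V̇ = (31.5 − 18.0) / 0.4667 = 13.5/0.4667 = 28.927 cmH2O·s/L.
C = Vt/(Pplat − PEEP) = 466.7 / (18.0 − 0) = 466.7/18.0 = 25.928 mL/cmH2O.
τ = R × C = 28.927 × 0.02593 L/cmH2O = 0.7501 s.
Fraction remaining at end-expiration = e^(−Te/τ) = e^(−1.07/0.7501) = 0.2402 → 24.02%.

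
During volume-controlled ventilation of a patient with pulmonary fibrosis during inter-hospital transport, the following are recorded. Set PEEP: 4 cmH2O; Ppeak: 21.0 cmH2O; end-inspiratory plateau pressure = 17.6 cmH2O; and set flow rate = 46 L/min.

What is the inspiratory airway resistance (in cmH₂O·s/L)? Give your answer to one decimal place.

4.4

Flow: 46 L/min ÷ 60 = 0.7667 L/s.
Raw = (PIP − Pplat) / flow = (21.0 − 17.6) / 0.7667 = 3.4 / 0.7667 = 4.435 cmH2O·s/L.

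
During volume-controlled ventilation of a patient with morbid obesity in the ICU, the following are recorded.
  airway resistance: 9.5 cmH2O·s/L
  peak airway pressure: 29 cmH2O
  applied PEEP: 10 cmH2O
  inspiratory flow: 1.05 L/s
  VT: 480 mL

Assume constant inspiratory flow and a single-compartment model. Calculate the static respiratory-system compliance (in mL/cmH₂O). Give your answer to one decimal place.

53.2

Equation of motion (constant flow): PIP = Vt/C + R·V̇ + PEEP.
Vt/C = PIP − R·V̇ − PEEP = 29 − 9.5×1.05 − 10 = 29 − 9.975 − 10 = 9.025 cmH2O.
C = Vt / 9.025 = 480 / 9.025 = 53.186 mL/cmH2O.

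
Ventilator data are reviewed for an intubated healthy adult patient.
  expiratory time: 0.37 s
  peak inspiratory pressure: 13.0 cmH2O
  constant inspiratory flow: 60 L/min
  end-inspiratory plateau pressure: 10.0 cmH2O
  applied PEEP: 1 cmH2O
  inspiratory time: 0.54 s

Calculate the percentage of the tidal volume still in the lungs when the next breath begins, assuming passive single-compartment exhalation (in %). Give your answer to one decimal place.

12.8

Flow: 60 L/min ÷ 60 = 1 L/s.
Vt = flow × Ti = 1 L/s × 0.54 s × 1000 mL/L = 540.0 mL.
R = (PIP − Pplat)/V̇ = (13.0 − 10.0) / 1 = 3.0/1 = 3.0 cmH2O·s/L.
C = Vt/(Pplat − PEEP) = 540.0 / (10.0 − 1) = 540.0/9.0 = 60.0 mL/cmH2O.
τ = R × C = 3.0 × 0.06 L/cmH2O = 0.18 s.
Fraction remaining at end-expiration = e^(−Te/τ) = e^(−0.37/0.18) = 0.128 → 12.8%.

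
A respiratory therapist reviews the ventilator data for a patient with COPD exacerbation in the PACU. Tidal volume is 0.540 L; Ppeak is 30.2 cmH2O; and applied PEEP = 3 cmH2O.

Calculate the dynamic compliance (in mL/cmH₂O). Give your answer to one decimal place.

Dynamic compliance = Vt / (PIP − PEEP) = 540 / (30.2 − 3) = 540 / 27.2 = 19.853 mL/cmH2O.

19.9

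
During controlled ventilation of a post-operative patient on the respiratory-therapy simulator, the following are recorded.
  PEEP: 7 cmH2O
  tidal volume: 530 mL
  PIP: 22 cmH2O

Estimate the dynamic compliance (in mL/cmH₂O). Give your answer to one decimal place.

35.3

Dynamic compliance = Vt / (PIP − PEEP) = 530 / (22 − 7) = 530 / 15.0 = 35.333 mL/cmH2O.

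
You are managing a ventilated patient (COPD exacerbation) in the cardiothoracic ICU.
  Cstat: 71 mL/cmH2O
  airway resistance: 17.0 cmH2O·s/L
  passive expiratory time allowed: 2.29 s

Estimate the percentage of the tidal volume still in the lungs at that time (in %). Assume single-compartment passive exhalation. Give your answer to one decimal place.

15.0

τ = R × C = 17.0 × 71 mL/cmH2O = 17.0 × 0.071 L/cmH2O = 1.207 s.
Passive exhalation: V(t)/V₀ = e^(−t/τ) = e^(−2.29/1.207) = 0.15.
Fraction remaining = 0.15 → 15.0%.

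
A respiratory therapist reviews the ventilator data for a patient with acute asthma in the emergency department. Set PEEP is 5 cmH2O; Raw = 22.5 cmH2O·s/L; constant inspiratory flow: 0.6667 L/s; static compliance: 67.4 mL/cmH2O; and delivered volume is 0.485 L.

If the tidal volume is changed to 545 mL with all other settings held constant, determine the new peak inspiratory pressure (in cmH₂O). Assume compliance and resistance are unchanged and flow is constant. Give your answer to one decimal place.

28.1

PIP = Vt/C + R·V̇ + PEEP (constant-flow equation of motion).
Only the elastic term changes: ΔPIP = ΔVt / C = (545 − 485) / 67.4 = 0.8902 cmH2O.
Original PIP = 485/67.4 + 22.5×0.6667 + 5 = 27.197 cmH2O; new PIP = 27.197 + (0.8902) = 28.087 cmH2O.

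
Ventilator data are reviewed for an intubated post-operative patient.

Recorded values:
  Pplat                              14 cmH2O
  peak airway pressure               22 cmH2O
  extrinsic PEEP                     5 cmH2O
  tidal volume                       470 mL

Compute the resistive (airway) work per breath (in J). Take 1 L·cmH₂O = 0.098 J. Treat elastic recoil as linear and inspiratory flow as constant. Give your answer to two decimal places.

With constant inspiratory flow the resistive pressure is constant at PIP − Pplat = 22 − 14 = 8.0 cmH2O, so resistive work = 8.0 × 0.470 = 3.76 L·cmH2O.
× 0.098 J/(L·cmH2O) → 0.3685 J.

0.37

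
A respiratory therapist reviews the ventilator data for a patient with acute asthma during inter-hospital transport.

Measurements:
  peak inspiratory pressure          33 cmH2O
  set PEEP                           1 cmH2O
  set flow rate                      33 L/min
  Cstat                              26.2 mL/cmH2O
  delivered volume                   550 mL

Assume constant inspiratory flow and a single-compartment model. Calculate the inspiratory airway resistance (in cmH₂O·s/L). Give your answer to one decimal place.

Flow: 33 L/min ÷ 60 = 0.55 L/s.
Equation of motion (constant flow): PIP = Vt/C + R·V̇ + PEEP.
R·V̇ = PIP − Vt/C − PEEP = 33 − 550/26.2 − 1 = 33 − 20.992 − 1 = 11.008 cmH2O.
R = 11.008 / 0.55 = 20.015 cmH2O·s/L.

20.0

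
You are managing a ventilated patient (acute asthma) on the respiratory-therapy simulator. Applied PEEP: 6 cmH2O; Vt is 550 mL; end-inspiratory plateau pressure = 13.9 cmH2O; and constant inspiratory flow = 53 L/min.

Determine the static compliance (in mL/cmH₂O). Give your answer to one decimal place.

Cstat = Vt / (Pplat − PEEP) = 550 / (13.9 − 6) = 550 / 7.9 = 69.62 mL/cmH2O.

69.6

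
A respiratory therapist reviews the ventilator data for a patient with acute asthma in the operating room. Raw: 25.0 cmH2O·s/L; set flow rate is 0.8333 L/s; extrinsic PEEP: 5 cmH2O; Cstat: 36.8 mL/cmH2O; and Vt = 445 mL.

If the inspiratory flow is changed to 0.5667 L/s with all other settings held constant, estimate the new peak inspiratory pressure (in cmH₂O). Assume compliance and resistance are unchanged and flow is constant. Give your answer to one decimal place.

31.3

PIP = Vt/C + R·V̇ + PEEP (constant-flow equation of motion).
Only the resistive term changes: ΔPIP = R × ΔV̇ = 25.0 × (0.5667 − 0.8333) = 25.0 × -0.2666 = -6.665 cmH2O.
Original PIP = 445/36.8 + 25.0×0.8333 + 5 = 37.925 cmH2O; new PIP = 37.925 + (-6.665) = 31.26 cmH2O.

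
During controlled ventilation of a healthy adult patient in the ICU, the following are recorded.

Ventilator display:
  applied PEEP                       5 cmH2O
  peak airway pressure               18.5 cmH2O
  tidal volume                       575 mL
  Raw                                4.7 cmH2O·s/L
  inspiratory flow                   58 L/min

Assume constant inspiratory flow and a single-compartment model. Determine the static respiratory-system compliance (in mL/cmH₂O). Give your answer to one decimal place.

Flow: 58 L/min ÷ 60 = 0.9667 L/s.
Equation of motion (constant flow): PIP = Vt/C + R·V̇ + PEEP.
Vt/C = PIP − R·V̇ − PEEP = 18.5 − 4.7×0.9667 − 5 = 18.5 − 4.543 − 5 = 8.957 cmH2O.
C = Vt / 8.957 = 575 / 8.957 = 64.196 mL/cmH2O.

64.2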